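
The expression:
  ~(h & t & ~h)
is always true.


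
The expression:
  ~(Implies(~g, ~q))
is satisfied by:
  {q: True, g: False}


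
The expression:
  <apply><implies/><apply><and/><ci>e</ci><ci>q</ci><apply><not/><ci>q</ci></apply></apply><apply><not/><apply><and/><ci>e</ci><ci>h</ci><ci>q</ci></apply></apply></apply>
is always true.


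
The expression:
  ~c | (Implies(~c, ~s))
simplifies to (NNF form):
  True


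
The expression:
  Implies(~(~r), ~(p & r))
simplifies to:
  ~p | ~r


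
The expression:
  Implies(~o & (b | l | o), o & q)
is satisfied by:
  {o: True, b: False, l: False}
  {o: True, l: True, b: False}
  {o: True, b: True, l: False}
  {o: True, l: True, b: True}
  {l: False, b: False, o: False}


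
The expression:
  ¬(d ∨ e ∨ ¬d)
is never true.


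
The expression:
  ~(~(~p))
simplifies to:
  ~p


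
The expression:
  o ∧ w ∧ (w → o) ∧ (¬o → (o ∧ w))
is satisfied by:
  {w: True, o: True}


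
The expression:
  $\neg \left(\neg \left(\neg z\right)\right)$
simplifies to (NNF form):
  $\neg z$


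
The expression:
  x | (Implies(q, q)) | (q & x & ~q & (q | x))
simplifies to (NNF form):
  True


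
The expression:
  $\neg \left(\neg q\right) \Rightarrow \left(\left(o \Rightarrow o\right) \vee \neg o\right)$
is always true.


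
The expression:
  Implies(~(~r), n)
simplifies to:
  n | ~r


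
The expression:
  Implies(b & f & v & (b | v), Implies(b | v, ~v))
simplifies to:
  ~b | ~f | ~v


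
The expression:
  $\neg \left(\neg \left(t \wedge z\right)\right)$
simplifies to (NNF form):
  $t \wedge z$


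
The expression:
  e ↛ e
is never true.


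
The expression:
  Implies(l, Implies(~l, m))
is always true.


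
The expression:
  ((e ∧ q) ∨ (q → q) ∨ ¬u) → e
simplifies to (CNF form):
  e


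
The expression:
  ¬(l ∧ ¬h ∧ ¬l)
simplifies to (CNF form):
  True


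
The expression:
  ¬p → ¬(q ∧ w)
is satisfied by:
  {p: True, w: False, q: False}
  {w: False, q: False, p: False}
  {q: True, p: True, w: False}
  {q: True, w: False, p: False}
  {p: True, w: True, q: False}
  {w: True, p: False, q: False}
  {q: True, w: True, p: True}


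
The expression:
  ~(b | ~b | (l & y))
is never true.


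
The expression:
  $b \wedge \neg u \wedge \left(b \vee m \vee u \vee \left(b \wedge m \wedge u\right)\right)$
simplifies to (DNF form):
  $b \wedge \neg u$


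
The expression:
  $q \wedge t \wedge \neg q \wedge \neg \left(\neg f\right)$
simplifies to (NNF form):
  $\text{False}$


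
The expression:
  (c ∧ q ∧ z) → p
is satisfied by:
  {p: True, c: False, z: False, q: False}
  {p: False, c: False, z: False, q: False}
  {q: True, p: True, c: False, z: False}
  {q: True, p: False, c: False, z: False}
  {p: True, z: True, q: False, c: False}
  {z: True, q: False, c: False, p: False}
  {q: True, z: True, p: True, c: False}
  {q: True, z: True, p: False, c: False}
  {p: True, c: True, q: False, z: False}
  {c: True, q: False, z: False, p: False}
  {p: True, q: True, c: True, z: False}
  {q: True, c: True, p: False, z: False}
  {p: True, z: True, c: True, q: False}
  {z: True, c: True, q: False, p: False}
  {q: True, z: True, c: True, p: True}


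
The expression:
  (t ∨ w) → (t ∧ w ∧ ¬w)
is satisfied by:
  {w: False, t: False}


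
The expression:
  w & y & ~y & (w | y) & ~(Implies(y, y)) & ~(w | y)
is never true.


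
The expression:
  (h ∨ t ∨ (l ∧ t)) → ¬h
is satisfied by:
  {h: False}


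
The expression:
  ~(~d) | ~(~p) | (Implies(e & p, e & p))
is always true.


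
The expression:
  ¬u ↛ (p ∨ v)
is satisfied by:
  {u: False, v: False, p: False}


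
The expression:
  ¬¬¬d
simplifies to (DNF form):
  ¬d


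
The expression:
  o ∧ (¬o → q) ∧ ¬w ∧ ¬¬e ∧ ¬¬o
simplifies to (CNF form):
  e ∧ o ∧ ¬w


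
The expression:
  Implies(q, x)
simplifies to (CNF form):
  x | ~q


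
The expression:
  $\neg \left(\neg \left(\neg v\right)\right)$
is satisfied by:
  {v: False}


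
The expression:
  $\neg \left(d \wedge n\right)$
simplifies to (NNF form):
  $\neg d \vee \neg n$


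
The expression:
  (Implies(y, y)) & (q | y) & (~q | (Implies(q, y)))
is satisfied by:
  {y: True}


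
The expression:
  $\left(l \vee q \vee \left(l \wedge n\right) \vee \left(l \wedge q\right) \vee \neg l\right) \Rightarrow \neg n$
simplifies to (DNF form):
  $\neg n$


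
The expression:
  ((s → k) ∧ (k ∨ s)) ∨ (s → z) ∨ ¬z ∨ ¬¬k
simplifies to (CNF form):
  True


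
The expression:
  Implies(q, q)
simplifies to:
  True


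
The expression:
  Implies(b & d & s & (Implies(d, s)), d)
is always true.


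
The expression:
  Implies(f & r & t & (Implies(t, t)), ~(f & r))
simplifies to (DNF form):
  ~f | ~r | ~t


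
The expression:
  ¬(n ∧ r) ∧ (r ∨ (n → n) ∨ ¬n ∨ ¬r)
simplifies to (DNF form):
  ¬n ∨ ¬r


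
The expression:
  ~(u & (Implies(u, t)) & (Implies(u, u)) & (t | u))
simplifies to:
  ~t | ~u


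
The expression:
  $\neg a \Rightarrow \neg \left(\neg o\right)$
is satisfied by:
  {a: True, o: True}
  {a: True, o: False}
  {o: True, a: False}


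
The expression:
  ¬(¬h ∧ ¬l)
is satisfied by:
  {l: True, h: True}
  {l: True, h: False}
  {h: True, l: False}


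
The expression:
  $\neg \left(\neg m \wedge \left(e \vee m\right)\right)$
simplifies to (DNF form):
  $m \vee \neg e$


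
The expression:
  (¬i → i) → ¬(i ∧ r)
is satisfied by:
  {i: False, r: False}
  {r: True, i: False}
  {i: True, r: False}


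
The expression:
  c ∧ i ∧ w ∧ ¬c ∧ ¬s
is never true.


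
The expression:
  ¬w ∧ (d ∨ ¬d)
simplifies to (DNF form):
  ¬w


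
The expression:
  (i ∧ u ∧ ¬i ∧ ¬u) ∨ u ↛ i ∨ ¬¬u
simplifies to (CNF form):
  u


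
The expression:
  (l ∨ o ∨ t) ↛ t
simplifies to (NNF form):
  ¬t ∧ (l ∨ o)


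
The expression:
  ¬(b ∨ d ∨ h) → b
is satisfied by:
  {b: True, d: True, h: True}
  {b: True, d: True, h: False}
  {b: True, h: True, d: False}
  {b: True, h: False, d: False}
  {d: True, h: True, b: False}
  {d: True, h: False, b: False}
  {h: True, d: False, b: False}


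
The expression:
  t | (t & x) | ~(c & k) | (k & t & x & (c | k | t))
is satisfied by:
  {t: True, k: False, c: False}
  {k: False, c: False, t: False}
  {c: True, t: True, k: False}
  {c: True, k: False, t: False}
  {t: True, k: True, c: False}
  {k: True, t: False, c: False}
  {c: True, k: True, t: True}


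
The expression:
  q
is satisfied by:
  {q: True}


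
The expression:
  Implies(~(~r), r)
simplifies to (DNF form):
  True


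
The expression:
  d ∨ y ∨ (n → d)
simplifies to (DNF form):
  d ∨ y ∨ ¬n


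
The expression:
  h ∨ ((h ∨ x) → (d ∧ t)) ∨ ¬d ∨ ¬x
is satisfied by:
  {t: True, h: True, x: False, d: False}
  {t: True, h: False, x: False, d: False}
  {h: True, d: False, t: False, x: False}
  {d: False, h: False, t: False, x: False}
  {d: True, t: True, h: True, x: False}
  {d: True, t: True, h: False, x: False}
  {d: True, h: True, t: False, x: False}
  {d: True, h: False, t: False, x: False}
  {x: True, t: True, h: True, d: False}
  {x: True, t: True, h: False, d: False}
  {x: True, h: True, t: False, d: False}
  {x: True, h: False, t: False, d: False}
  {d: True, x: True, t: True, h: True}
  {d: True, x: True, t: True, h: False}
  {d: True, x: True, h: True, t: False}


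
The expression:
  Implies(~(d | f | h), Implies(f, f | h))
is always true.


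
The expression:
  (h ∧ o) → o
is always true.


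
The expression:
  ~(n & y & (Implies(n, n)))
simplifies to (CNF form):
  ~n | ~y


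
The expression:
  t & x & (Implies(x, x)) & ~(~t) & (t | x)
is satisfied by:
  {t: True, x: True}


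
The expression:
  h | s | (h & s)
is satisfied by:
  {s: True, h: True}
  {s: True, h: False}
  {h: True, s: False}


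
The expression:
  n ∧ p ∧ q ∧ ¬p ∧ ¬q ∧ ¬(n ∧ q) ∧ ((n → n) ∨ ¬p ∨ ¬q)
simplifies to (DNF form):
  False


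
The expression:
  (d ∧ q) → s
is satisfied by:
  {s: True, q: False, d: False}
  {s: False, q: False, d: False}
  {d: True, s: True, q: False}
  {d: True, s: False, q: False}
  {q: True, s: True, d: False}
  {q: True, s: False, d: False}
  {q: True, d: True, s: True}


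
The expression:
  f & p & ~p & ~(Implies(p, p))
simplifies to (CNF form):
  False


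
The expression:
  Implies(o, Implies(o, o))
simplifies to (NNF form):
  True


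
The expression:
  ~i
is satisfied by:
  {i: False}


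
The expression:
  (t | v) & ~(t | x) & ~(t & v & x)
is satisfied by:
  {v: True, t: False, x: False}


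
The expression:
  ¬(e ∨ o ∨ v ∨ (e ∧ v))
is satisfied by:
  {v: False, e: False, o: False}


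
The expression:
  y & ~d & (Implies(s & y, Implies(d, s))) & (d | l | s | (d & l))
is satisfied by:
  {l: True, s: True, y: True, d: False}
  {l: True, y: True, d: False, s: False}
  {s: True, y: True, d: False, l: False}


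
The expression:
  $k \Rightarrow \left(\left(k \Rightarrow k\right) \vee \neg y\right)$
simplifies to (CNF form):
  $\text{True}$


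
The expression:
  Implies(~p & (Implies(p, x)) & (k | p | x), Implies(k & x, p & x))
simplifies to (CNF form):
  p | ~k | ~x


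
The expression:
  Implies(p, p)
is always true.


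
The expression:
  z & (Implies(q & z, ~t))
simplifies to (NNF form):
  z & (~q | ~t)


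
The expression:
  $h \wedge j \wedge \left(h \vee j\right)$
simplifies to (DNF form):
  $h \wedge j$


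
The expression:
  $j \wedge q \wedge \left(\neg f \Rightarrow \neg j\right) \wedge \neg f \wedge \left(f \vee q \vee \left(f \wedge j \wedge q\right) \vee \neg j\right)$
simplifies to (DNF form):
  $\text{False}$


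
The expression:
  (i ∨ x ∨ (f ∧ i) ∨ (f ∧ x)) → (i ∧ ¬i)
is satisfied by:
  {x: False, i: False}


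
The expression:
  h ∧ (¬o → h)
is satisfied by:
  {h: True}


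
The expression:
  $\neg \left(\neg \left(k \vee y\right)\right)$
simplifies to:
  $k \vee y$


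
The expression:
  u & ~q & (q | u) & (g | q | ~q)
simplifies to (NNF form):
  u & ~q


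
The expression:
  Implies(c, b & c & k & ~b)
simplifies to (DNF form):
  ~c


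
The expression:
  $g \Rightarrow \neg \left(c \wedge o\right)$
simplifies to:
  $\neg c \vee \neg g \vee \neg o$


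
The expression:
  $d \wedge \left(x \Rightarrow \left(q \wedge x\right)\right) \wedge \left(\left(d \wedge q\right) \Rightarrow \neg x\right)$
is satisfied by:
  {d: True, x: False}


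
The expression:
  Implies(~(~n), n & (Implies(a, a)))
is always true.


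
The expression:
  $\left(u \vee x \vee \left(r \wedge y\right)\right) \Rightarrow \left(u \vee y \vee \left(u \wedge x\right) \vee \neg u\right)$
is always true.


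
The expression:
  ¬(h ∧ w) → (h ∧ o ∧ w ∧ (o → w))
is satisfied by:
  {h: True, w: True}


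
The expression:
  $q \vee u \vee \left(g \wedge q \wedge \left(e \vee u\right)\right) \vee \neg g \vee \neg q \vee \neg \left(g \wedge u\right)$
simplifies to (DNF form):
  $\text{True}$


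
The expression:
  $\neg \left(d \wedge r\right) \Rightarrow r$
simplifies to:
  $r$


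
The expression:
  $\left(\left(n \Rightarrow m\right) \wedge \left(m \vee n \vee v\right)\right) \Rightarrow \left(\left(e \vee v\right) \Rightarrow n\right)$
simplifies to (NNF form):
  $n \vee \left(\neg e \wedge \neg v\right) \vee \left(\neg m \wedge \neg v\right)$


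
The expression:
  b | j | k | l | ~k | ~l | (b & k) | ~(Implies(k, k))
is always true.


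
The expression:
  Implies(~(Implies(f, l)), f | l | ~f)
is always true.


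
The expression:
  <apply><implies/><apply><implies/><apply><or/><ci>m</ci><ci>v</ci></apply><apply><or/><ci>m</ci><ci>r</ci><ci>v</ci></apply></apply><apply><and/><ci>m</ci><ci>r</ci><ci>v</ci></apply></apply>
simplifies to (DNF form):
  <apply><and/><ci>m</ci><ci>r</ci><ci>v</ci></apply>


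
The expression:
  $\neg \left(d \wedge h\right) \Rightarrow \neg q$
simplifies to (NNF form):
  $\left(d \wedge h\right) \vee \neg q$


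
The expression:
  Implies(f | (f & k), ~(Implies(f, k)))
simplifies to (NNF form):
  ~f | ~k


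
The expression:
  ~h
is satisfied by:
  {h: False}


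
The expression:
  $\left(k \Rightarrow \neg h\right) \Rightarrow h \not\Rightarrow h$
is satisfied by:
  {h: True, k: True}


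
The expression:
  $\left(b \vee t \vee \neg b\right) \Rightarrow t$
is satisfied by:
  {t: True}


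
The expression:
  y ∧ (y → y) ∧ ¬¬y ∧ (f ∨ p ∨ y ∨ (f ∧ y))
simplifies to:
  y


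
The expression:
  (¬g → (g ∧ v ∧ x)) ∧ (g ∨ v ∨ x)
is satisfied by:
  {g: True}


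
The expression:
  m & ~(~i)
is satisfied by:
  {m: True, i: True}


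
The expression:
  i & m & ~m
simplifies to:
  False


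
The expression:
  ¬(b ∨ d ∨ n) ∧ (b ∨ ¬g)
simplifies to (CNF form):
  ¬b ∧ ¬d ∧ ¬g ∧ ¬n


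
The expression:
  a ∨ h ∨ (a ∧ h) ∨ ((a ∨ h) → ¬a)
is always true.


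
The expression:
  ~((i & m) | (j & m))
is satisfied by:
  {j: False, m: False, i: False}
  {i: True, j: False, m: False}
  {j: True, i: False, m: False}
  {i: True, j: True, m: False}
  {m: True, i: False, j: False}


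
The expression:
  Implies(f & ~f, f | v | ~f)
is always true.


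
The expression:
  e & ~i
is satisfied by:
  {e: True, i: False}


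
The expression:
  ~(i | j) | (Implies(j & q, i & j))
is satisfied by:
  {i: True, q: False, j: False}
  {q: False, j: False, i: False}
  {i: True, j: True, q: False}
  {j: True, q: False, i: False}
  {i: True, q: True, j: False}
  {q: True, i: False, j: False}
  {i: True, j: True, q: True}


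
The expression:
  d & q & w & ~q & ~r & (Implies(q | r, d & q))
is never true.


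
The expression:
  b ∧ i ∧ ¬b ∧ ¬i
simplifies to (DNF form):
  False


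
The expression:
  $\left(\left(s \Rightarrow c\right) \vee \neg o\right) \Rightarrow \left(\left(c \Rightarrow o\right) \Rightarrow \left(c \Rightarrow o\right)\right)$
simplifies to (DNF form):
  $\text{True}$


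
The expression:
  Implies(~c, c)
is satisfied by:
  {c: True}


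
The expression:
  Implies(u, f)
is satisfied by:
  {f: True, u: False}
  {u: False, f: False}
  {u: True, f: True}


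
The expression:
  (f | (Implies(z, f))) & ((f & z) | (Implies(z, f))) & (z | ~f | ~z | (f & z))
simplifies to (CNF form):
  f | ~z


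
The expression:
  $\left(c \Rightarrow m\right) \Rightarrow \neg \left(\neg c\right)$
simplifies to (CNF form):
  $c$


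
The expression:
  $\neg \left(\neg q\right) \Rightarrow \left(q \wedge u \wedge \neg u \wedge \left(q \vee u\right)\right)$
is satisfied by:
  {q: False}


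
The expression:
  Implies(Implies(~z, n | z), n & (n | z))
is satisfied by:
  {n: True, z: False}
  {z: False, n: False}
  {z: True, n: True}


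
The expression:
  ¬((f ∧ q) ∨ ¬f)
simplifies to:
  f ∧ ¬q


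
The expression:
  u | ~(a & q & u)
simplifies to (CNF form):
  True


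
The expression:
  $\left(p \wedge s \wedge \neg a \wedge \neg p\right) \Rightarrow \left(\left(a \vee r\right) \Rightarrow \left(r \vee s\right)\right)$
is always true.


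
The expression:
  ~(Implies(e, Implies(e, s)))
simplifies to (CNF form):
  e & ~s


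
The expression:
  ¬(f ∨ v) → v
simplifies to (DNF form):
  f ∨ v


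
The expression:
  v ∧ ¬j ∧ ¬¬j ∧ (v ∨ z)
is never true.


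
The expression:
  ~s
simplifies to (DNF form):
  ~s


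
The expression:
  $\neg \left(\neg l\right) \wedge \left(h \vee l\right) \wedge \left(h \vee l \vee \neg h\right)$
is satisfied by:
  {l: True}


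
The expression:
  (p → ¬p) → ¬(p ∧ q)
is always true.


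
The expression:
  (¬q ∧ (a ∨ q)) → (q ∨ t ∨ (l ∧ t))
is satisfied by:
  {t: True, q: True, a: False}
  {t: True, q: False, a: False}
  {q: True, t: False, a: False}
  {t: False, q: False, a: False}
  {t: True, a: True, q: True}
  {t: True, a: True, q: False}
  {a: True, q: True, t: False}


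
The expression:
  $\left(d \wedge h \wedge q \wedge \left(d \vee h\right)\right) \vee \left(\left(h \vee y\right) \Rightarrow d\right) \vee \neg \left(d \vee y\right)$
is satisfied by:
  {d: True, y: False}
  {y: False, d: False}
  {y: True, d: True}


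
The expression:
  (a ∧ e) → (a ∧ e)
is always true.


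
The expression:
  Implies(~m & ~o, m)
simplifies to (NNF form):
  m | o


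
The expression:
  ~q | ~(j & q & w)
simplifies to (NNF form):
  ~j | ~q | ~w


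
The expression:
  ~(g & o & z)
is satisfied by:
  {g: False, z: False, o: False}
  {o: True, g: False, z: False}
  {z: True, g: False, o: False}
  {o: True, z: True, g: False}
  {g: True, o: False, z: False}
  {o: True, g: True, z: False}
  {z: True, g: True, o: False}


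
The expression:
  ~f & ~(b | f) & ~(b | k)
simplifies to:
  ~b & ~f & ~k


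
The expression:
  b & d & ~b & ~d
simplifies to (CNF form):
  False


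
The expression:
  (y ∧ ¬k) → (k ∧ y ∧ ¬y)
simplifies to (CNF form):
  k ∨ ¬y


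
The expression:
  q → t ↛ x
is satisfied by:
  {t: True, q: False, x: False}
  {t: False, q: False, x: False}
  {x: True, t: True, q: False}
  {x: True, t: False, q: False}
  {q: True, t: True, x: False}


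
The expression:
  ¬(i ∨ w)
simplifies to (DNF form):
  ¬i ∧ ¬w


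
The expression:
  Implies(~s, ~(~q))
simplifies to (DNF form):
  q | s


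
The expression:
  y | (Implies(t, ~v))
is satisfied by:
  {y: True, v: False, t: False}
  {v: False, t: False, y: False}
  {y: True, t: True, v: False}
  {t: True, v: False, y: False}
  {y: True, v: True, t: False}
  {v: True, y: False, t: False}
  {y: True, t: True, v: True}


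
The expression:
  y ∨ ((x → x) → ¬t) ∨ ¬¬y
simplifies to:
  y ∨ ¬t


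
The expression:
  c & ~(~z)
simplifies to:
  c & z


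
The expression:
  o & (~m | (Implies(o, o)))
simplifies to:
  o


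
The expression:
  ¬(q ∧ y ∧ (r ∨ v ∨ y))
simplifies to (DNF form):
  ¬q ∨ ¬y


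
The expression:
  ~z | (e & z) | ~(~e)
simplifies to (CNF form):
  e | ~z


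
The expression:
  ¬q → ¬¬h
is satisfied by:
  {q: True, h: True}
  {q: True, h: False}
  {h: True, q: False}


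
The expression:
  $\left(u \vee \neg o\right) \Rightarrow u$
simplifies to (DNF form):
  $o \vee u$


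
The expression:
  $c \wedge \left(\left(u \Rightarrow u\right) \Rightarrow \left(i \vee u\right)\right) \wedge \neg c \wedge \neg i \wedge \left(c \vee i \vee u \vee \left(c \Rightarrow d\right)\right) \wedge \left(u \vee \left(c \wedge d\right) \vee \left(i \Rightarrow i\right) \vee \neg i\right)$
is never true.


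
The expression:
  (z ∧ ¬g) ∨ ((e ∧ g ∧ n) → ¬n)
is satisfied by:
  {g: False, e: False, n: False}
  {n: True, g: False, e: False}
  {e: True, g: False, n: False}
  {n: True, e: True, g: False}
  {g: True, n: False, e: False}
  {n: True, g: True, e: False}
  {e: True, g: True, n: False}


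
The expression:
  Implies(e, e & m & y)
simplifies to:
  ~e | (m & y)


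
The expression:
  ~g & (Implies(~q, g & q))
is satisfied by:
  {q: True, g: False}


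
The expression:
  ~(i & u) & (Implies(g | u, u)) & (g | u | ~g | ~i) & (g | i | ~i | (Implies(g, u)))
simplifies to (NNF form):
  (u & ~i) | (~g & ~u)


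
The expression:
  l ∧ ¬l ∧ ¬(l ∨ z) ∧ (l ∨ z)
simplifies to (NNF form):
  False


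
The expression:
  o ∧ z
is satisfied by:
  {z: True, o: True}


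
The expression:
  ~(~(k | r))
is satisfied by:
  {r: True, k: True}
  {r: True, k: False}
  {k: True, r: False}


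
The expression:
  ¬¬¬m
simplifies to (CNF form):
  ¬m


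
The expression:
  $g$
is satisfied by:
  {g: True}


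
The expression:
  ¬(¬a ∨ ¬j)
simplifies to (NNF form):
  a ∧ j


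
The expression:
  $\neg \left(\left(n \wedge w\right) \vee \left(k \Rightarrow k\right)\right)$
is never true.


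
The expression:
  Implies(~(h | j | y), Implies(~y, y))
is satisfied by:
  {y: True, h: True, j: True}
  {y: True, h: True, j: False}
  {y: True, j: True, h: False}
  {y: True, j: False, h: False}
  {h: True, j: True, y: False}
  {h: True, j: False, y: False}
  {j: True, h: False, y: False}


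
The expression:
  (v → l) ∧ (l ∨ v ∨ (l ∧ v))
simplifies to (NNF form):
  l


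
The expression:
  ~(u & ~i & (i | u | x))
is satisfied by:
  {i: True, u: False}
  {u: False, i: False}
  {u: True, i: True}


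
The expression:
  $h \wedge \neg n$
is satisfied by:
  {h: True, n: False}


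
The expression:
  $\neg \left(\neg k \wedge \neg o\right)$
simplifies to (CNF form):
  $k \vee o$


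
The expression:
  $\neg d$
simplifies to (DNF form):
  $\neg d$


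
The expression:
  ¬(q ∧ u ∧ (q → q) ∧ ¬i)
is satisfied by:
  {i: True, u: False, q: False}
  {u: False, q: False, i: False}
  {i: True, q: True, u: False}
  {q: True, u: False, i: False}
  {i: True, u: True, q: False}
  {u: True, i: False, q: False}
  {i: True, q: True, u: True}


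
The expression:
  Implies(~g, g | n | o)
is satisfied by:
  {n: True, o: True, g: True}
  {n: True, o: True, g: False}
  {n: True, g: True, o: False}
  {n: True, g: False, o: False}
  {o: True, g: True, n: False}
  {o: True, g: False, n: False}
  {g: True, o: False, n: False}


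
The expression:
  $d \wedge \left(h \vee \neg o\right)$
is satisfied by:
  {h: True, d: True, o: False}
  {d: True, o: False, h: False}
  {o: True, h: True, d: True}


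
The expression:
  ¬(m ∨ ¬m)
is never true.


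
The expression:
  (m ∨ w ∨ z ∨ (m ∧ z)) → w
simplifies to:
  w ∨ (¬m ∧ ¬z)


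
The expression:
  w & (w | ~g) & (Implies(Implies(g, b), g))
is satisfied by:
  {w: True, g: True}


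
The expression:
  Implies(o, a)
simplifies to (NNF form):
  a | ~o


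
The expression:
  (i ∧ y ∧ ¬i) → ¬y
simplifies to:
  True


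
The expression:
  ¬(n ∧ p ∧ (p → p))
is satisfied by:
  {p: False, n: False}
  {n: True, p: False}
  {p: True, n: False}


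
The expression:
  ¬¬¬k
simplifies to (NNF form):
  ¬k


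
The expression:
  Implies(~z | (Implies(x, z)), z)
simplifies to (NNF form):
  z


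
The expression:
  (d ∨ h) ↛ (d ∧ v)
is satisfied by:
  {h: True, d: False, v: False}
  {v: True, h: True, d: False}
  {h: True, d: True, v: False}
  {d: True, v: False, h: False}


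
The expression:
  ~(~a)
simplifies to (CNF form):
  a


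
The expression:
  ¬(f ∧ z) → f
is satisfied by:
  {f: True}


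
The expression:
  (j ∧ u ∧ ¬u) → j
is always true.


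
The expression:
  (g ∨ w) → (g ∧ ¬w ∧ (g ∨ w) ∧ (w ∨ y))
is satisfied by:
  {y: True, w: False, g: False}
  {w: False, g: False, y: False}
  {y: True, g: True, w: False}


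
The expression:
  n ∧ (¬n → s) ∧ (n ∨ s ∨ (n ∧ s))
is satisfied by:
  {n: True}


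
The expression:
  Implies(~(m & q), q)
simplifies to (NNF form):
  q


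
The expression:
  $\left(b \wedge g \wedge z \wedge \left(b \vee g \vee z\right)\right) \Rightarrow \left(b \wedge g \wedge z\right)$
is always true.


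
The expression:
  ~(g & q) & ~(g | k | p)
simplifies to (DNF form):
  ~g & ~k & ~p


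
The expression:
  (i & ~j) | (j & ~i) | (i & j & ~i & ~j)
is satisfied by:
  {i: True, j: False}
  {j: True, i: False}


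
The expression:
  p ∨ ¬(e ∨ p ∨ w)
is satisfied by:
  {p: True, w: False, e: False}
  {p: True, e: True, w: False}
  {p: True, w: True, e: False}
  {p: True, e: True, w: True}
  {e: False, w: False, p: False}


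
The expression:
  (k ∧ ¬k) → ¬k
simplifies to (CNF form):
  True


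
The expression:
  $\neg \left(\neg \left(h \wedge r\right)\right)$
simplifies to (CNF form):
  $h \wedge r$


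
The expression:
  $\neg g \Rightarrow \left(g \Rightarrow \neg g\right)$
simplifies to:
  $\text{True}$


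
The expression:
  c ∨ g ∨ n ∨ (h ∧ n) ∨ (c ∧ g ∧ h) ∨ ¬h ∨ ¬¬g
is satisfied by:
  {n: True, g: True, c: True, h: False}
  {n: True, g: True, h: False, c: False}
  {n: True, c: True, h: False, g: False}
  {n: True, h: False, c: False, g: False}
  {g: True, c: True, h: False, n: False}
  {g: True, h: False, c: False, n: False}
  {c: True, g: False, h: False, n: False}
  {g: False, h: False, c: False, n: False}
  {g: True, n: True, h: True, c: True}
  {g: True, n: True, h: True, c: False}
  {n: True, h: True, c: True, g: False}
  {n: True, h: True, g: False, c: False}
  {c: True, h: True, g: True, n: False}
  {h: True, g: True, n: False, c: False}
  {h: True, c: True, n: False, g: False}


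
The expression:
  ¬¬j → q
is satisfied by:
  {q: True, j: False}
  {j: False, q: False}
  {j: True, q: True}


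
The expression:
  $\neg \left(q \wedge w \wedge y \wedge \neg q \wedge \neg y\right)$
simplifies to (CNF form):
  $\text{True}$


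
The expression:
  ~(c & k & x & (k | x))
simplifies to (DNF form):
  ~c | ~k | ~x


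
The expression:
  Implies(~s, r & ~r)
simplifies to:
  s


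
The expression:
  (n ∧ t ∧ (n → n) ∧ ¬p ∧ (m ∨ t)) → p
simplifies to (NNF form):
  p ∨ ¬n ∨ ¬t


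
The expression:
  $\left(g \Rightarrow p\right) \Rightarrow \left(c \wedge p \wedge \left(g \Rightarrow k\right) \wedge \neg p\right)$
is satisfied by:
  {g: True, p: False}


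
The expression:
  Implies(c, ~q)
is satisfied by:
  {c: False, q: False}
  {q: True, c: False}
  {c: True, q: False}


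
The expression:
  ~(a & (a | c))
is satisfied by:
  {a: False}


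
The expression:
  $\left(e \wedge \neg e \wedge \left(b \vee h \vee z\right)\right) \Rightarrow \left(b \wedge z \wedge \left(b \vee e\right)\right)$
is always true.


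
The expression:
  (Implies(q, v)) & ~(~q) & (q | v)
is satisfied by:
  {q: True, v: True}


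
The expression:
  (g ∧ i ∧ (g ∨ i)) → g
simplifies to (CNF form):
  True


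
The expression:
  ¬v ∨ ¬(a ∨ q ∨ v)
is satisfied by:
  {v: False}


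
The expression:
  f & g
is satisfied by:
  {g: True, f: True}


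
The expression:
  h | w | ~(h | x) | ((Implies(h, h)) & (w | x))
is always true.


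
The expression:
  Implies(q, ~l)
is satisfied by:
  {l: False, q: False}
  {q: True, l: False}
  {l: True, q: False}


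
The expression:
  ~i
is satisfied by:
  {i: False}


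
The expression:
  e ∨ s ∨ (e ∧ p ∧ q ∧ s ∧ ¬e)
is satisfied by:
  {e: True, s: True}
  {e: True, s: False}
  {s: True, e: False}


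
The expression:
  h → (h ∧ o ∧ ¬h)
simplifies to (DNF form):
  ¬h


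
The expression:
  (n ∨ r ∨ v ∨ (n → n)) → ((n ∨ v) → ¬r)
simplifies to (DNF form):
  (¬n ∧ ¬v) ∨ ¬r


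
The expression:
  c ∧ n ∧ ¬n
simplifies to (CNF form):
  False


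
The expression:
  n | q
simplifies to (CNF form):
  n | q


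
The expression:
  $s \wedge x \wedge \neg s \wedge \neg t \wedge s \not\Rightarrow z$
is never true.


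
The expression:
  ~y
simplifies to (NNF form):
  ~y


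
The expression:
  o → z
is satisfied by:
  {z: True, o: False}
  {o: False, z: False}
  {o: True, z: True}


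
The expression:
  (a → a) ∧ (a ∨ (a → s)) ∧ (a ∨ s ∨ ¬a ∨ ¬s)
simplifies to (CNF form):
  True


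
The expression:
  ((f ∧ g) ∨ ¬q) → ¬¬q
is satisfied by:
  {q: True}


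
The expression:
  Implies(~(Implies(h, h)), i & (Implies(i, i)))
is always true.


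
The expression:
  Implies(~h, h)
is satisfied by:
  {h: True}


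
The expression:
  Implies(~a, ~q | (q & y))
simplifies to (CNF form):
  a | y | ~q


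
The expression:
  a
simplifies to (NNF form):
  a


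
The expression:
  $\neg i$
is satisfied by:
  {i: False}


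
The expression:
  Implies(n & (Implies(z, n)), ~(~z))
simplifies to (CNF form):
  z | ~n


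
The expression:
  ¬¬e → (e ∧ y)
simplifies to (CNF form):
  y ∨ ¬e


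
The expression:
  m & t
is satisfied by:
  {t: True, m: True}


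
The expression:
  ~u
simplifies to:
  ~u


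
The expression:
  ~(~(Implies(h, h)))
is always true.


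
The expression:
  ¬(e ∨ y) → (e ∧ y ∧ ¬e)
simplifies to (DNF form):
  e ∨ y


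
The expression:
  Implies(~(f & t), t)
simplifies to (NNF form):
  t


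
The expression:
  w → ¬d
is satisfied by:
  {w: False, d: False}
  {d: True, w: False}
  {w: True, d: False}


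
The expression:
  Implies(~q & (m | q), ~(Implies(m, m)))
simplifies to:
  q | ~m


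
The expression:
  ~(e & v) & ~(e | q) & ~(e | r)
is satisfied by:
  {q: False, e: False, r: False}


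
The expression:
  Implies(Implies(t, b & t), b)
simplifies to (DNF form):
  b | t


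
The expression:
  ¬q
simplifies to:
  ¬q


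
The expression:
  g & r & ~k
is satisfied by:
  {r: True, g: True, k: False}


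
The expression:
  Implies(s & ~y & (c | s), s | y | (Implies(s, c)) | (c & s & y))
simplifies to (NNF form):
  True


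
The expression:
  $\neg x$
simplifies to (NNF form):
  $\neg x$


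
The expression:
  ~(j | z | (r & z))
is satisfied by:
  {z: False, j: False}


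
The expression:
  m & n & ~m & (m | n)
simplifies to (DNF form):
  False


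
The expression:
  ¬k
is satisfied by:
  {k: False}


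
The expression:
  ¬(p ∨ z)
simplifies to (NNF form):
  ¬p ∧ ¬z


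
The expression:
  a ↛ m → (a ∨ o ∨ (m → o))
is always true.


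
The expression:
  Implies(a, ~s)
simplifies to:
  ~a | ~s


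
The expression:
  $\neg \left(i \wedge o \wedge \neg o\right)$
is always true.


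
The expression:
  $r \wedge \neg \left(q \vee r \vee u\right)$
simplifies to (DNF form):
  $\text{False}$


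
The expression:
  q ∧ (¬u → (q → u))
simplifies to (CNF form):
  q ∧ u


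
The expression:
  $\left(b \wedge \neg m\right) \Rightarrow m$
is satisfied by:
  {m: True, b: False}
  {b: False, m: False}
  {b: True, m: True}


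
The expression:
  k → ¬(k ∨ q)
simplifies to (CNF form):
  ¬k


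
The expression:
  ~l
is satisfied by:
  {l: False}


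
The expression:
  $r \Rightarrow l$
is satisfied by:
  {l: True, r: False}
  {r: False, l: False}
  {r: True, l: True}


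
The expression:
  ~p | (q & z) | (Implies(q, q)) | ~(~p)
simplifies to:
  True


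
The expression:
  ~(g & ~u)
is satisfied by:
  {u: True, g: False}
  {g: False, u: False}
  {g: True, u: True}


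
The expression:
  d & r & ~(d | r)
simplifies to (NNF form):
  False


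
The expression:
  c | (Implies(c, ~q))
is always true.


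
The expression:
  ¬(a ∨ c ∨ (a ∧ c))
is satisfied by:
  {a: False, c: False}


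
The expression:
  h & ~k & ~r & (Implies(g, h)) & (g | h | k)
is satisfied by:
  {h: True, r: False, k: False}


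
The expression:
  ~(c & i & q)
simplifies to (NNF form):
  ~c | ~i | ~q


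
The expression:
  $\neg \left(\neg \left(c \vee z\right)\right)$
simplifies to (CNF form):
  $c \vee z$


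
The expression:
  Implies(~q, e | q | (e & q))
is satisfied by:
  {q: True, e: True}
  {q: True, e: False}
  {e: True, q: False}


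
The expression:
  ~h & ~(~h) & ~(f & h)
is never true.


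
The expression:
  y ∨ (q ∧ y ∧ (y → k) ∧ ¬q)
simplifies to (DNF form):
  y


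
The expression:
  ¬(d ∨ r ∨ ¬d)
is never true.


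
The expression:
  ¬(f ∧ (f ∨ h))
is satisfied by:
  {f: False}


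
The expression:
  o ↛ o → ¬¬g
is always true.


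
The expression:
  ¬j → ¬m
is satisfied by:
  {j: True, m: False}
  {m: False, j: False}
  {m: True, j: True}


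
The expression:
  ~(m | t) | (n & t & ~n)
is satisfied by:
  {t: False, m: False}


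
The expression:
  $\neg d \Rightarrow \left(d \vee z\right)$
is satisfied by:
  {d: True, z: True}
  {d: True, z: False}
  {z: True, d: False}


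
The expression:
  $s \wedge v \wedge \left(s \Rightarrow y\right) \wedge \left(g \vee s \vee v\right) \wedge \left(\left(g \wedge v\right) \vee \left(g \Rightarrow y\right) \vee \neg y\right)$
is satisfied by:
  {s: True, y: True, v: True}


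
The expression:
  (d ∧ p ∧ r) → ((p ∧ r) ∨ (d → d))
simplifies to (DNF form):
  True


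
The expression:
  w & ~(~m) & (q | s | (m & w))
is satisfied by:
  {m: True, w: True}


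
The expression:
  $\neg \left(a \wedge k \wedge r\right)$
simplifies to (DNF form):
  $\neg a \vee \neg k \vee \neg r$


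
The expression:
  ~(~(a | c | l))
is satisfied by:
  {a: True, l: True, c: True}
  {a: True, l: True, c: False}
  {a: True, c: True, l: False}
  {a: True, c: False, l: False}
  {l: True, c: True, a: False}
  {l: True, c: False, a: False}
  {c: True, l: False, a: False}


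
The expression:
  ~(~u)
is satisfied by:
  {u: True}


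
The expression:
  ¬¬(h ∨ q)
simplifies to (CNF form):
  h ∨ q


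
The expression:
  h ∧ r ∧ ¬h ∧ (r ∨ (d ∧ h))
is never true.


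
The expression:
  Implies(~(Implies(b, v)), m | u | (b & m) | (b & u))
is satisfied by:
  {m: True, v: True, u: True, b: False}
  {m: True, v: True, u: False, b: False}
  {m: True, u: True, v: False, b: False}
  {m: True, u: False, v: False, b: False}
  {v: True, u: True, m: False, b: False}
  {v: True, u: False, m: False, b: False}
  {u: True, m: False, v: False, b: False}
  {u: False, m: False, v: False, b: False}
  {b: True, m: True, v: True, u: True}
  {b: True, m: True, v: True, u: False}
  {b: True, m: True, u: True, v: False}
  {b: True, m: True, u: False, v: False}
  {b: True, v: True, u: True, m: False}
  {b: True, v: True, u: False, m: False}
  {b: True, u: True, v: False, m: False}


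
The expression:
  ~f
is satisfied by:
  {f: False}


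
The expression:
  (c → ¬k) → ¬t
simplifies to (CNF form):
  (c ∨ ¬t) ∧ (k ∨ ¬t)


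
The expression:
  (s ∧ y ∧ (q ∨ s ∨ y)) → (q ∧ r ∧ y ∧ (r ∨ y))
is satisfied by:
  {q: True, r: True, s: False, y: False}
  {q: True, r: False, s: False, y: False}
  {r: True, q: False, s: False, y: False}
  {q: False, r: False, s: False, y: False}
  {y: True, q: True, r: True, s: False}
  {y: True, q: True, r: False, s: False}
  {y: True, r: True, q: False, s: False}
  {y: True, r: False, q: False, s: False}
  {q: True, s: True, r: True, y: False}
  {q: True, s: True, r: False, y: False}
  {s: True, r: True, q: False, y: False}
  {s: True, q: False, r: False, y: False}
  {y: True, q: True, s: True, r: True}


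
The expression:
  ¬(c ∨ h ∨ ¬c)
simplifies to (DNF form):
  False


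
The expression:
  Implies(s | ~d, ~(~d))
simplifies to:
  d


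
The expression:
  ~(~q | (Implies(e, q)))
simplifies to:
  False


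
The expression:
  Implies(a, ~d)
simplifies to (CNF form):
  ~a | ~d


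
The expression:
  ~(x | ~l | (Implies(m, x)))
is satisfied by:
  {m: True, l: True, x: False}


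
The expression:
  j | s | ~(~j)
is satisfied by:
  {s: True, j: True}
  {s: True, j: False}
  {j: True, s: False}


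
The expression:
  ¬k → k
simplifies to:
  k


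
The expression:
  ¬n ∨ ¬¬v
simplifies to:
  v ∨ ¬n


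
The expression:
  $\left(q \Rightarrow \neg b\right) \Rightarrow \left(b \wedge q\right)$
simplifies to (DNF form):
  $b \wedge q$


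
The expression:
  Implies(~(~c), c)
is always true.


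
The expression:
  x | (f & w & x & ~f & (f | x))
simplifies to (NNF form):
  x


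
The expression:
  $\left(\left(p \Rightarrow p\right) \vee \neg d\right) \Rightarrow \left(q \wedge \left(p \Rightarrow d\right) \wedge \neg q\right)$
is never true.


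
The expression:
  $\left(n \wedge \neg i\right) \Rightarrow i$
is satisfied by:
  {i: True, n: False}
  {n: False, i: False}
  {n: True, i: True}


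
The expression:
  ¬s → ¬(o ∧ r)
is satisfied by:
  {s: True, o: False, r: False}
  {s: False, o: False, r: False}
  {r: True, s: True, o: False}
  {r: True, s: False, o: False}
  {o: True, s: True, r: False}
  {o: True, s: False, r: False}
  {o: True, r: True, s: True}


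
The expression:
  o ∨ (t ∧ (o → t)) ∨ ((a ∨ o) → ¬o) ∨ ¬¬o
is always true.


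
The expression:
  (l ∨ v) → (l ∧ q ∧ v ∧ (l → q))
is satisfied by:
  {q: True, v: False, l: False}
  {q: False, v: False, l: False}
  {v: True, l: True, q: True}


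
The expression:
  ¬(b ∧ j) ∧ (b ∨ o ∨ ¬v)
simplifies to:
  (b ∧ ¬j) ∨ (o ∧ ¬b) ∨ (¬b ∧ ¬v)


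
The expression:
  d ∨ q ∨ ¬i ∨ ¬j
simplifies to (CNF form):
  d ∨ q ∨ ¬i ∨ ¬j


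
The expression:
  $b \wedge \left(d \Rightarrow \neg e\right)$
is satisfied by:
  {b: True, e: False, d: False}
  {b: True, d: True, e: False}
  {b: True, e: True, d: False}


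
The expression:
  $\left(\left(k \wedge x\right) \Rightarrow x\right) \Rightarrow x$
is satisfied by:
  {x: True}


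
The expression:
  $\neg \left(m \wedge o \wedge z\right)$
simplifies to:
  $\neg m \vee \neg o \vee \neg z$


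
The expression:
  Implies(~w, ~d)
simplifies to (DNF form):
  w | ~d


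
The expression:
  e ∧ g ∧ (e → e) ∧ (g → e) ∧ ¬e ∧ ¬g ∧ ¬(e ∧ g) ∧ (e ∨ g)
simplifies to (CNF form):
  False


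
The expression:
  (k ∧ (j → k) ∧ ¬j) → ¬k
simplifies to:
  j ∨ ¬k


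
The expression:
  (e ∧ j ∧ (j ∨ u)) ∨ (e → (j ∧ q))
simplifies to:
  j ∨ ¬e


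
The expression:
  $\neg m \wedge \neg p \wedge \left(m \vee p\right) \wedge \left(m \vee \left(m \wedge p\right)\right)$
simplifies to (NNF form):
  $\text{False}$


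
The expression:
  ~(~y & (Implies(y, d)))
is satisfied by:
  {y: True}


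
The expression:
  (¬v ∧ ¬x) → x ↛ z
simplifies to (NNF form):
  v ∨ x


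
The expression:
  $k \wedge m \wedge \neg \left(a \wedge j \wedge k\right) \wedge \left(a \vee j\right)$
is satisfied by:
  {m: True, a: True, k: True, j: False}
  {m: True, j: True, k: True, a: False}


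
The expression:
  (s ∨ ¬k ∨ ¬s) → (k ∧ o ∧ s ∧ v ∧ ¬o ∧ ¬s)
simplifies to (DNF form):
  False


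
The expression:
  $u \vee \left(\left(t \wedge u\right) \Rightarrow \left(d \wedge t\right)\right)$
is always true.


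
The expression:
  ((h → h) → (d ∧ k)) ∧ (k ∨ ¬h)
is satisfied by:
  {d: True, k: True}
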